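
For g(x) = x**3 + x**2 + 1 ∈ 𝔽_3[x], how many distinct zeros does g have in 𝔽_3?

Evaluate at each of the 3 elements of 𝔽_3:
g(0) = 1; g(1) = 0 → root; g(2) = 1.
Roots: {1}.

1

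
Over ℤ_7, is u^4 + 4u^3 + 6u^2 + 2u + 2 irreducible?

Yes

Write g(u) = u^4 + 4u^3 + 6u^2 + 2u + 2.
Check for roots in ℤ_7: g(0) = 2; g(1) = 1; g(2) = 1; g(3) = 6; g(4) = 2; g(5) = 6; g(6) = 3.
No roots, so no linear factors.
Degree-2 irreducible divisors: test the 21 monic irreducibles of degree 2 over GF(7).
None of them divide g (all give nonzero remainder).
No irreducible factor of degree ≤ 2 exists, so g is irreducible over GF(7).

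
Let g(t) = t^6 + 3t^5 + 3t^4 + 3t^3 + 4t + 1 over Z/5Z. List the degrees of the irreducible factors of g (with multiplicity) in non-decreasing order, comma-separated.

1, 1, 1, 1, 2

Roots in Z/5Z: g(0) = 1; g(1) = 0 → root; g(2) = 1; g(3) = 0 → root; g(4) = 0 → root.
Linear factors from roots: (t + 4), (t + 2), (t + 1).
Complete factorization: g(t) = (t + 2)·(t + 4)·(t + 1)^2·(t^2 + 2).
Factor degrees with multiplicity: 1 + 1 + 1 + 1 + 2 = 6.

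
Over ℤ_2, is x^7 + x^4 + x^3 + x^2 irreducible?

No

Write f(x) = x^7 + x^4 + x^3 + x^2.
Check for roots in ℤ_2: f(0) = 0 → root; f(1) = 0 → root.
f(0) = 0, so (x) divides f(x); f is reducible.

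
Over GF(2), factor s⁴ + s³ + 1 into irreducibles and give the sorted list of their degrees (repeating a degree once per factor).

Write g(s) = s⁴ + s³ + 1.
Roots in GF(2): g(0) = 1; g(1) = 1.
Complete factorization: g(s) = (s⁴ + s³ + 1).
Factor degrees with multiplicity: 4 = 4.

4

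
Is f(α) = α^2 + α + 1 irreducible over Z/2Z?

Yes

Check for roots in Z/2Z: f(0) = 1; f(1) = 1.
No roots. A degree-2 polynomial over a field with no linear factor is irreducible.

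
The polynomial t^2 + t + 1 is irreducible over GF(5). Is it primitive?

Write f(t) = t^2 + t + 1.
|GF(5^2)^×| = 5^2 − 1 = 24. Prime factorization: 24 = 2^3·3.
f is primitive ⇔ t has order 24 in GF(5)[t]/(f), i.e. t^(24/q) ≠ 1 for each prime q | 24.
t^(12) mod f = 1
t^(8) mod f = 4t + 4.
Since t^(12) = 1, the order of t divides 12 < 24; not primitive.

No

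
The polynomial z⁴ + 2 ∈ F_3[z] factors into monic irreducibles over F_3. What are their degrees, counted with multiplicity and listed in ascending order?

1, 1, 2

Write g(z) = z⁴ + 2.
Roots in F_3: g(0) = 2; g(1) = 0 → root; g(2) = 0 → root.
Linear factors from roots: (z + 2), (z + 1).
Complete factorization: g(z) = (z + 1)·(z + 2)·(z² + 1).
Factor degrees with multiplicity: 1 + 1 + 2 = 4.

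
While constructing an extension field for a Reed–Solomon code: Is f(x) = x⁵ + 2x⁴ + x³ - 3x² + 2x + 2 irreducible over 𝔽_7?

No

Check for roots in 𝔽_7: f(0) = 2; f(1) = 5; f(2) = 3; f(3) = 0 → root; f(4) = 1; f(5) = 6; f(6) = 4.
f(3) = 0, so (x − 3) divides f(x); f is reducible.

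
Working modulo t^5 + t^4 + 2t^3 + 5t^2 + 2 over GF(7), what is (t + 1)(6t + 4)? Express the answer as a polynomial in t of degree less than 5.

Multiply in GF(7)[t]: (t + 1)·(6t + 4) = 6t^2 + 3t + 4.
Reduced: 6t^2 + 3t + 4.

6t^2 + 3t + 4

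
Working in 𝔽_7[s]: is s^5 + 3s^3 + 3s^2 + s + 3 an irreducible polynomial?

No

Write g(s) = s^5 + 3s^3 + 3s^2 + s + 3.
Check for roots in 𝔽_7: g(0) = 3; g(1) = 4; g(2) = 3; g(3) = 0 → root; g(4) = 4; g(5) = 6; g(6) = 1.
g(3) = 0, so (s − 3) divides g(s); g is reducible.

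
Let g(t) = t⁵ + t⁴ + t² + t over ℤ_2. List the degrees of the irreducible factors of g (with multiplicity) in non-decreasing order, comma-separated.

1, 1, 1, 2

Roots in ℤ_2: g(0) = 0 → root; g(1) = 0 → root.
Linear factors from roots: (t), (t + 1).
Complete factorization: g(t) = (t)·(t + 1)^2·(t² + t + 1).
Factor degrees with multiplicity: 1 + 1 + 1 + 2 = 5.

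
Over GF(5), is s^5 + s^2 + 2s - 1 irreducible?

Yes

Write h(s) = s^5 + s^2 + 2s - 1.
Check for roots in GF(5): h(0) = 4; h(1) = 3; h(2) = 4; h(3) = 2; h(4) = 2.
No roots, so no linear factors.
Degree-2 irreducible divisors: test the 10 monic irreducibles of degree 2 over GF(5).
None of them divide h (all give nonzero remainder).
No irreducible factor of degree ≤ 2 exists, so h is irreducible over GF(5).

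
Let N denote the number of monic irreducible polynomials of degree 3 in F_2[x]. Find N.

2

x^(2^3) − x is the product of all monic irreducibles of degree dividing 3; Möbius inversion gives N = (1/3) Σ μ(3/d)·2^d.
Divisors of 3: 1, 3; μ(3/d) for each: -1, 1.
Σ = − 2^1 + 2^3 = 6.
N = 6/3 = 2.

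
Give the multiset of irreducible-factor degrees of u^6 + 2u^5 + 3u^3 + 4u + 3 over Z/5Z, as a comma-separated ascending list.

1, 2, 3

Write h(u) = u^6 + 2u^5 + 3u^3 + 4u + 3.
Roots in Z/5Z: h(0) = 3; h(1) = 3; h(2) = 3; h(3) = 1; h(4) = 0 → root.
Linear factors from roots: (u + 1).
Complete factorization: h(u) = (u + 1)·(u^2 + 2u + 3)·(u^3 + 4u^2 + 3u + 1).
Factor degrees with multiplicity: 1 + 2 + 3 = 6.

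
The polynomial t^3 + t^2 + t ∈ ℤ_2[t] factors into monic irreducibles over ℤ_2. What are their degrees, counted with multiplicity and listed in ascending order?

Write f(t) = t^3 + t^2 + t.
Roots in ℤ_2: f(0) = 0 → root; f(1) = 1.
Linear factors from roots: (t).
Complete factorization: f(t) = (t)·(t^2 + t + 1).
Factor degrees with multiplicity: 1 + 2 = 3.

1, 2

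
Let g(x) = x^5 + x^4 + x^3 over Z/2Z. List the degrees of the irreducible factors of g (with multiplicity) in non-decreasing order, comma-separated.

Roots in Z/2Z: g(0) = 0 → root; g(1) = 1.
Linear factors from roots: (x).
Complete factorization: g(x) = (x)^3·(x^2 + x + 1).
Factor degrees with multiplicity: 1 + 1 + 1 + 2 = 5.

1, 1, 1, 2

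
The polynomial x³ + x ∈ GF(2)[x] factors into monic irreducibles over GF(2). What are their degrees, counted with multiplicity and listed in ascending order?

Write f(x) = x³ + x.
Roots in GF(2): f(0) = 0 → root; f(1) = 0 → root.
Linear factors from roots: (x), (x + 1).
Complete factorization: f(x) = (x)·(x + 1)^2.
Factor degrees with multiplicity: 1 + 1 + 1 = 3.

1, 1, 1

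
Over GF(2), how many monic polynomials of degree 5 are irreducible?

6

Gauss's count: N_{2}(5) = (1/5) Σ_{d|5} μ(5/d)·2^d.
Divisors of 5: 1, 5; μ(5/d) for each: -1, 1.
Σ = − 2^1 + 2^5 = 30.
N = 30/5 = 6.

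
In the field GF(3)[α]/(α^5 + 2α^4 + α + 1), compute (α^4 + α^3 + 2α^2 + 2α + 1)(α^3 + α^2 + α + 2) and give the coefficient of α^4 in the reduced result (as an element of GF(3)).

Multiply in GF(3)[α]: (α^4 + α^3 + 2α^2 + 2α + 1)·(α^3 + α^2 + α + 2) = α^7 + 2α^6 + α^5 + α^4 + α^3 + α^2 + 2α + 2.
Reduce using α^5 ≡ α^4 + 2α + 2 (mod α^5 + 2α^4 + α + 1).
Reduced: 2α^4 + α + 1.

2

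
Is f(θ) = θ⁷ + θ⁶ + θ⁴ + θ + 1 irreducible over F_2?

Yes

Check for roots in F_2: f(0) = 1; f(1) = 1.
No roots, so no linear factors.
Monic irreducibles of degree 2 over GF(2): θ² + θ + 1.
None of them divide f (all give nonzero remainder).
Monic irreducibles of degree 3 over GF(2): θ³ + θ + 1, θ³ + θ² + 1.
None of them divide f (all give nonzero remainder).
No irreducible factor of degree ≤ 3 exists, so f is irreducible over GF(2).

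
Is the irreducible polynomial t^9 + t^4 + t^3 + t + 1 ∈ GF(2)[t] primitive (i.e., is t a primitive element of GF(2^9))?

Write f(t) = t^9 + t^4 + t^3 + t + 1.
|GF(2^9)^×| = 2^9 − 1 = 511. Prime factorization: 511 = 7·73.
f is primitive ⇔ t has order 511 in GF(2)[t]/(f), i.e. t^(511/q) ≠ 1 for each prime q | 511.
t^(73) mod f = t^8 + t^7 + t^5 + t^4 + t^3 + t^2 + t.
t^(7) mod f = t^7.
None equal 1, so t has full order 511; f is primitive.

Yes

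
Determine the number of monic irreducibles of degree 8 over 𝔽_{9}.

5380020

By the necklace-counting formula, N_9(8) = (1/8) Σ_{d|8} μ(8/d)·9^d.
Divisors of 8: 1, 2, 4, 8; μ(8/d) for each: 0, 0, -1, 1.
Σ = − 9^4 + 9^8 = 43040160.
N = 43040160/8 = 5380020.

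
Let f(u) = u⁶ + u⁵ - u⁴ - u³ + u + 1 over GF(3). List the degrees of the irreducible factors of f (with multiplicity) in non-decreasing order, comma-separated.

1, 2, 3

Roots in GF(3): f(0) = 1; f(1) = 2; f(2) = 0 → root.
Linear factors from roots: (u + 1).
Complete factorization: f(u) = (u + 1)·(u² - u - 1)·(u³ + u² + u - 1).
Factor degrees with multiplicity: 1 + 2 + 3 = 6.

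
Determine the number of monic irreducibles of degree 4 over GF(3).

Gauss's count: N_{3}(4) = (1/4) Σ_{d|4} μ(4/d)·3^d.
Divisors of 4: 1, 2, 4; μ(4/d) for each: 0, -1, 1.
Σ = − 3^2 + 3^4 = 72.
N = 72/4 = 18.

18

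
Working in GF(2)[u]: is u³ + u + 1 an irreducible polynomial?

Yes

Write f(u) = u³ + u + 1.
Check for roots in GF(2): f(0) = 1; f(1) = 1.
No roots. A degree-3 polynomial over a field with no linear factor is irreducible.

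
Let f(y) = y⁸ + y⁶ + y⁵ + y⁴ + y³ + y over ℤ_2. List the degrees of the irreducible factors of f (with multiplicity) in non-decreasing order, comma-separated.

Roots in ℤ_2: f(0) = 0 → root; f(1) = 0 → root.
Linear factors from roots: (y), (y + 1).
Complete factorization: f(y) = (y)·(y + 1)·(y² + y + 1)^3.
Factor degrees with multiplicity: 1 + 1 + 2 + 2 + 2 = 8.

1, 1, 2, 2, 2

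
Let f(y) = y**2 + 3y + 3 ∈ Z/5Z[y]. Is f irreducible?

Yes

Check for roots in Z/5Z: f(0) = 3; f(1) = 2; f(2) = 3; f(3) = 1; f(4) = 1.
No roots. A degree-2 polynomial over a field with no linear factor is irreducible.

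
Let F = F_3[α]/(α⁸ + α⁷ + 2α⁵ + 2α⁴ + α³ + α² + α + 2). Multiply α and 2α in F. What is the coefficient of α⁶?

Multiply in F_3[α]: (α)·(2α) = 2α².
Reduced: 2α².

0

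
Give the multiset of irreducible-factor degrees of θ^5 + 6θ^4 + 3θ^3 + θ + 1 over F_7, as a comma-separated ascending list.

5

Write g(θ) = θ^5 + 6θ^4 + 3θ^3 + θ + 1.
Complete factorization: g(θ) = (θ^5 + 6θ^4 + 3θ^3 + θ + 1).
Factor degrees with multiplicity: 5 = 5.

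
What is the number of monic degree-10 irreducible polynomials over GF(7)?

The number of monic irreducibles of degree 10 over GF(7) is (1/10)·Σ_{d∣10} μ(10/d) 7^d.
Divisors of 10: 1, 2, 5, 10; μ(10/d) for each: 1, -1, -1, 1.
Σ = 7^1 − 7^2 − 7^5 + 7^10 = 282458400.
N = 282458400/10 = 28245840.

28245840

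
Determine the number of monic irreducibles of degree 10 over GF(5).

By the necklace-counting formula, N_5(10) = (1/10) Σ_{d|10} μ(10/d)·5^d.
Divisors of 10: 1, 2, 5, 10; μ(10/d) for each: 1, -1, -1, 1.
Σ = 5^1 − 5^2 − 5^5 + 5^10 = 9762480.
N = 9762480/10 = 976248.

976248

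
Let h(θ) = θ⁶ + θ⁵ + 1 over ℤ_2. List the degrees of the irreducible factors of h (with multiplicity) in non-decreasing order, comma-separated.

6

Roots in ℤ_2: h(0) = 1; h(1) = 1.
Complete factorization: h(θ) = (θ⁶ + θ⁵ + 1).
Factor degrees with multiplicity: 6 = 6.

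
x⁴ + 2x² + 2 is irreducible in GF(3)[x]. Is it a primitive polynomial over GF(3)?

No

Write f(x) = x⁴ + 2x² + 2.
|GF(3^4)^×| = 3^4 − 1 = 80. Prime factorization: 80 = 2^4·5.
f is primitive ⇔ x has order 80 in GF(3)[x]/(f), i.e. x^(80/q) ≠ 1 for each prime q | 80.
x^(40) mod f = 2.
x^(16) mod f = 1
Since x^(16) = 1, the order of x divides 16 < 80; not primitive.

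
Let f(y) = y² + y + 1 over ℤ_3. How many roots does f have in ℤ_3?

Evaluate at each of the 3 elements of ℤ_3:
f(0) = 1; f(1) = 0 → root; f(2) = 1.
Roots: {1}.

1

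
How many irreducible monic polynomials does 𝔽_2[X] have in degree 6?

The number of monic irreducibles of degree 6 over GF(2) is (1/6)·Σ_{d∣6} μ(6/d) 2^d.
Divisors of 6: 1, 2, 3, 6; μ(6/d) for each: 1, -1, -1, 1.
Σ = 2^1 − 2^2 − 2^3 + 2^6 = 54.
N = 54/6 = 9.

9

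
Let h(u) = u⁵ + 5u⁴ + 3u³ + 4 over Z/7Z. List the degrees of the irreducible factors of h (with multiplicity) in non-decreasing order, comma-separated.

1, 1, 3

Linear factors from roots: (u + 5), (u + 2).
Complete factorization: h(u) = (u + 2)·(u + 5)·(u³ + 5u² + 6).
Factor degrees with multiplicity: 1 + 1 + 3 = 5.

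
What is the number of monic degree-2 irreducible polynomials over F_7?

21

Gauss's count: N_{7}(2) = (1/2) Σ_{d|2} μ(2/d)·7^d.
Divisors of 2: 1, 2; μ(2/d) for each: -1, 1.
Σ = − 7^1 + 7^2 = 42.
N = 42/2 = 21.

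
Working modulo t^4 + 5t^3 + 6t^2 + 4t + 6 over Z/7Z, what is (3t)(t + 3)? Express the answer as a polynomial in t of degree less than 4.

Multiply in Z/7Z[t]: (3t)·(t + 3) = 3t^2 + 2t.
Reduced: 3t^2 + 2t.

3t^2 + 2t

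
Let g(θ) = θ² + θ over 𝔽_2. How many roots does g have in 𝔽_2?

Evaluate at each of the 2 elements of 𝔽_2:
g(0) = 0 → root; g(1) = 0 → root.
Roots: {0, 1}.

2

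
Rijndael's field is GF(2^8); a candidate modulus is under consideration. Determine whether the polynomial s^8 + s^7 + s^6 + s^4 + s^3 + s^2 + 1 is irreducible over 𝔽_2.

Write g(s) = s^8 + s^7 + s^6 + s^4 + s^3 + s^2 + 1.
Check for roots in 𝔽_2: g(0) = 1; g(1) = 1.
No roots, so no linear factors.
Monic irreducibles of degree 2 over GF(2): s^2 + s + 1.
None of them divide g (all give nonzero remainder).
Monic irreducibles of degree 3 over GF(2): s^3 + s + 1, s^3 + s^2 + 1.
None of them divide g (all give nonzero remainder).
Monic irreducibles of degree 4 over GF(2): s^4 + s + 1, s^4 + s^3 + 1, s^4 + s^3 + s^2 + s + 1.
None of them divide g (all give nonzero remainder).
No irreducible factor of degree ≤ 4 exists, so g is irreducible over GF(2).

Yes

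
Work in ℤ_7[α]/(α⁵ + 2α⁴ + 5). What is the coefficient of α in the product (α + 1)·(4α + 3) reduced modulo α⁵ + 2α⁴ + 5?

0

Multiply in ℤ_7[α]: (α + 1)·(4α + 3) = 4α² + 3.
Reduced: 4α² + 3.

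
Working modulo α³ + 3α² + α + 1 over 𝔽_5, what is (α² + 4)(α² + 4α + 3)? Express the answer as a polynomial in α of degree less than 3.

3α^2 + 4α + 1

Multiply in 𝔽_5[α]: (α² + 4)·(α² + 4α + 3) = α⁴ + 4α³ + 2α² + α + 2.
Reduce using α³ ≡ 2α² + 4α + 4 (mod α³ + 3α² + α + 1).
Reduced: 3α² + 4α + 1.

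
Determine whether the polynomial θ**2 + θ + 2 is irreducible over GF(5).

Yes

Write P(θ) = θ**2 + θ + 2.
Check for roots in GF(5): P(0) = 2; P(1) = 4; P(2) = 3; P(3) = 4; P(4) = 2.
No roots. A degree-2 polynomial over a field with no linear factor is irreducible.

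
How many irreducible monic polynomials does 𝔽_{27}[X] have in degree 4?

132678

The number of monic irreducibles of degree 4 over GF(27) is (1/4)·Σ_{d∣4} μ(4/d) 27^d.
Divisors of 4: 1, 2, 4; μ(4/d) for each: 0, -1, 1.
Σ = − 27^2 + 27^4 = 530712.
N = 530712/4 = 132678.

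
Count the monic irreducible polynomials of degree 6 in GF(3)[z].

By the necklace-counting formula, N_3(6) = (1/6) Σ_{d|6} μ(6/d)·3^d.
Divisors of 6: 1, 2, 3, 6; μ(6/d) for each: 1, -1, -1, 1.
Σ = 3^1 − 3^2 − 3^3 + 3^6 = 696.
N = 696/6 = 116.

116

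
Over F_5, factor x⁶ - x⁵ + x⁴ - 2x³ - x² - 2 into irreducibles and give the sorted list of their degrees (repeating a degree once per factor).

Write g(x) = x⁶ - x⁵ + x⁴ - 2x³ - x² - 2.
Roots in F_5: g(0) = 3; g(1) = 1; g(2) = 1; g(3) = 2; g(4) = 2.
Complete factorization: g(x) = (x⁶ - x⁵ + x⁴ - 2x³ - x² - 2).
Factor degrees with multiplicity: 6 = 6.

6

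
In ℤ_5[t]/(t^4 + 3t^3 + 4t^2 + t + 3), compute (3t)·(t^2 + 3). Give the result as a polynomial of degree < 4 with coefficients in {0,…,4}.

Multiply in ℤ_5[t]: (3t)·(t^2 + 3) = 3t^3 + 4t.
Reduced: 3t^3 + 4t.

3t^3 + 4t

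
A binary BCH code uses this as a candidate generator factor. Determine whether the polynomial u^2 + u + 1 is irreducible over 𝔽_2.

Write f(u) = u^2 + u + 1.
Check for roots in 𝔽_2: f(0) = 1; f(1) = 1.
No roots. A degree-2 polynomial over a field with no linear factor is irreducible.

Yes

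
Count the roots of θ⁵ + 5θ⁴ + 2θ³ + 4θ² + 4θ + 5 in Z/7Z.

2

Write h(θ) = θ⁵ + 5θ⁴ + 2θ³ + 4θ² + 4θ + 5.
Evaluate at each of the 7 elements of Z/7Z:
h(0) = 5; h(1) = 0 → root; h(2) = 3; h(3) = 6; h(4) = 4; h(5) = 3; h(6) = 0 → root.
Roots: {1, 6}.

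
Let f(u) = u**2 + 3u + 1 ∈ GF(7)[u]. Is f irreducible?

Check for roots in GF(7): f(0) = 1; f(1) = 5; f(2) = 4; f(3) = 5; f(4) = 1; f(5) = 6; f(6) = 6.
No roots. A degree-2 polynomial over a field with no linear factor is irreducible.

Yes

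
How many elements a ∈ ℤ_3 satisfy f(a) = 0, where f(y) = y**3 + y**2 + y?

2

Evaluate at each of the 3 elements of ℤ_3:
f(0) = 0 → root; f(1) = 0 → root; f(2) = 2.
Roots: {0, 1}.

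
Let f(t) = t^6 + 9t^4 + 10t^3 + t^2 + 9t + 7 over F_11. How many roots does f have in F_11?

4

Evaluate at each of the 11 elements of F_11:
f(0) = 7; f(1) = 4; f(2) = 9; f(3) = 0 → root; f(4) = 4; f(5) = 5; f(6) = 0 → root; f(7) = 5; f(8) = 0 → root; f(9) = 0 → root; f(10) = 10.
Roots: {3, 6, 8, 9}.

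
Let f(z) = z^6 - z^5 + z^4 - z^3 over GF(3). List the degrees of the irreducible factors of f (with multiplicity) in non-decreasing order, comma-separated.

Roots in GF(3): f(0) = 0 → root; f(1) = 0 → root; f(2) = 1.
Linear factors from roots: (z), (z - 1).
Complete factorization: f(z) = (z - 1)·(z)^3·(z^2 + 1).
Factor degrees with multiplicity: 1 + 1 + 1 + 1 + 2 = 6.

1, 1, 1, 1, 2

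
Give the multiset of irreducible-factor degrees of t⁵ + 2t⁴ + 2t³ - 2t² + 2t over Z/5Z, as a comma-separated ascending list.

1, 1, 1, 2

Write f(t) = t⁵ + 2t⁴ + 2t³ - 2t² + 2t.
Roots in Z/5Z: f(0) = 0 → root; f(1) = 0 → root; f(2) = 1; f(3) = 2; f(4) = 0 → root.
Linear factors from roots: (t), (t - 1), (t + 1).
Complete factorization: f(t) = (t)·(t + 1)·(t - 1)·(t² + 2t - 2).
Factor degrees with multiplicity: 1 + 1 + 1 + 2 = 5.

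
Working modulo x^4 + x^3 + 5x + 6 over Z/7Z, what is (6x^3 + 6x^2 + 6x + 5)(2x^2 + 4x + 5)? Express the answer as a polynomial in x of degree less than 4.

4x^2 + 5x

Multiply in Z/7Z[x]: (6x^3 + 6x^2 + 6x + 5)·(2x^2 + 4x + 5) = 5x^5 + x^4 + 3x^3 + x^2 + x + 4.
Reduce using x^4 ≡ 6x^3 + 2x + 1 (mod x^4 + x^3 + 5x + 6).
Reduced: 4x^2 + 5x.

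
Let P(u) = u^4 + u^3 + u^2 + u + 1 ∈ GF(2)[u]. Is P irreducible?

Yes

Check for roots in GF(2): P(0) = 1; P(1) = 1.
No roots, so no linear factors.
Monic irreducibles of degree 2 over GF(2): u^2 + u + 1.
None of them divide P (all give nonzero remainder).
No irreducible factor of degree ≤ 2 exists, so P is irreducible over GF(2).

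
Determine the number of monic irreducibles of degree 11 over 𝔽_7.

Gauss's count: N_{7}(11) = (1/11) Σ_{d|11} μ(11/d)·7^d.
Divisors of 11: 1, 11; μ(11/d) for each: -1, 1.
Σ = − 7^1 + 7^11 = 1977326736.
N = 1977326736/11 = 179756976.

179756976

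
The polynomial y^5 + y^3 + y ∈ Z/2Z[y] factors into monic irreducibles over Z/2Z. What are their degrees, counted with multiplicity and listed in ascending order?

1, 2, 2

Write h(y) = y^5 + y^3 + y.
Roots in Z/2Z: h(0) = 0 → root; h(1) = 1.
Linear factors from roots: (y).
Complete factorization: h(y) = (y)·(y^2 + y + 1)^2.
Factor degrees with multiplicity: 1 + 2 + 2 = 5.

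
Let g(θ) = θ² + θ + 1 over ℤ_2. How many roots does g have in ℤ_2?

Evaluate at each of the 2 elements of ℤ_2:
g(0) = 1; g(1) = 1.
No element is a root.

0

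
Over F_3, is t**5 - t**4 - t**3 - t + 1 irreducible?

Yes

Write m(t) = t**5 - t**4 - t**3 - t + 1.
Check for roots in F_3: m(0) = 1; m(1) = 2; m(2) = 1.
No roots, so no linear factors.
Monic irreducibles of degree 2 over GF(3): t**2 + 1, t**2 + t - 1, t**2 - t - 1.
None of them divide m (all give nonzero remainder).
No irreducible factor of degree ≤ 2 exists, so m is irreducible over GF(3).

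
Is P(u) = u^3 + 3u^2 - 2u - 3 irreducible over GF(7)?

Check for roots in GF(7): P(0) = 4; P(1) = 6; P(2) = 6; P(3) = 3; P(4) = 3; P(5) = 5; P(6) = 1.
No roots. A degree-3 polynomial over a field with no linear factor is irreducible.

Yes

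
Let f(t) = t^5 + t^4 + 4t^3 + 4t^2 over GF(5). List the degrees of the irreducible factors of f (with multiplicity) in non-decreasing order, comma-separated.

Roots in GF(5): f(0) = 0 → root; f(1) = 0 → root; f(2) = 1; f(3) = 3; f(4) = 0 → root.
Linear factors from roots: (t), (t + 4), (t + 1).
Complete factorization: f(t) = (t + 4)·(t)^2·(t + 1)^2.
Factor degrees with multiplicity: 1 + 1 + 1 + 1 + 1 = 5.

1, 1, 1, 1, 1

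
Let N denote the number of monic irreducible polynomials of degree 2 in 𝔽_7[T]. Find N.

21

The number of monic irreducibles of degree 2 over GF(7) is (1/2)·Σ_{d∣2} μ(2/d) 7^d.
Divisors of 2: 1, 2; μ(2/d) for each: -1, 1.
Σ = − 7^1 + 7^2 = 42.
N = 42/2 = 21.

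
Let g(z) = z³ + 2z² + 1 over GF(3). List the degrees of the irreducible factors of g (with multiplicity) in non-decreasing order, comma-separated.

3

Roots in GF(3): g(0) = 1; g(1) = 1; g(2) = 2.
Complete factorization: g(z) = (z³ + 2z² + 1).
Factor degrees with multiplicity: 3 = 3.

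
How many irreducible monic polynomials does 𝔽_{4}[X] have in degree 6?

x^(4^6) − x is the product of all monic irreducibles of degree dividing 6; Möbius inversion gives N = (1/6) Σ μ(6/d)·4^d.
Divisors of 6: 1, 2, 3, 6; μ(6/d) for each: 1, -1, -1, 1.
Σ = 4^1 − 4^2 − 4^3 + 4^6 = 4020.
N = 4020/6 = 670.

670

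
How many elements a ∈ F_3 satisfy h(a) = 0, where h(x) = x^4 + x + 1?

1

Evaluate at each of the 3 elements of F_3:
h(0) = 1; h(1) = 0 → root; h(2) = 1.
Roots: {1}.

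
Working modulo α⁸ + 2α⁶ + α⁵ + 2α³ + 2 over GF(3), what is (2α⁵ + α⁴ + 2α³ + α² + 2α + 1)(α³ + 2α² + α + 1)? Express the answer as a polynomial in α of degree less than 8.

2α^7 + 2α^6 + α^4 + α^3 + 2α^2

Multiply in GF(3)[α]: (2α⁵ + α⁴ + 2α³ + α² + 2α + 1)·(α³ + 2α² + α + 1) = 2α⁸ + 2α⁷ + 2α⁵ + α⁴ + 2α³ + 2α² + 1.
Reduce using α⁸ ≡ α⁶ + 2α⁵ + α³ + 1 (mod α⁸ + 2α⁶ + α⁵ + 2α³ + 2).
Reduced: 2α⁷ + 2α⁶ + α⁴ + α³ + 2α².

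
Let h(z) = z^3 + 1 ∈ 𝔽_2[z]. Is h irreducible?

Check for roots in 𝔽_2: h(0) = 1; h(1) = 0 → root.
h(1) = 0, so (z − 1) divides h(z); h is reducible.

No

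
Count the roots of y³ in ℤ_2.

1

Write g(y) = y³.
Evaluate at each of the 2 elements of ℤ_2:
g(0) = 0 → root; g(1) = 1.
Roots: {0}.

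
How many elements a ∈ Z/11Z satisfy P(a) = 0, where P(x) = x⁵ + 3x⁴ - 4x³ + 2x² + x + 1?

Evaluate at each of the 11 elements of Z/11Z:
P(0) = 1; P(1) = 4; P(2) = 4; P(3) = 4; P(4) = 0 → root; P(5) = 2; P(6) = 0 → root; P(7) = 7; P(8) = 3; P(9) = 0 → root; P(10) = 8.
Roots: {4, 6, 9}.

3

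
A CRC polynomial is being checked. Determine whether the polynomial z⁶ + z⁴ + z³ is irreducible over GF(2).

Write P(z) = z⁶ + z⁴ + z³.
Check for roots in GF(2): P(0) = 0 → root; P(1) = 1.
P(0) = 0, so (z) divides P(z); P is reducible.

No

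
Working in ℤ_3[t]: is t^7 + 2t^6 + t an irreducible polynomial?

Write m(t) = t^7 + 2t^6 + t.
Check for roots in ℤ_3: m(0) = 0 → root; m(1) = 1; m(2) = 0 → root.
m(0) = 0, so (t) divides m(t); m is reducible.

No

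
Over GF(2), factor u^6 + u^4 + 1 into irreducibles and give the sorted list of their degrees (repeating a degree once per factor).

Write g(u) = u^6 + u^4 + 1.
Roots in GF(2): g(0) = 1; g(1) = 1.
Complete factorization: g(u) = (u^3 + u^2 + 1)^2.
Factor degrees with multiplicity: 3 + 3 = 6.

3, 3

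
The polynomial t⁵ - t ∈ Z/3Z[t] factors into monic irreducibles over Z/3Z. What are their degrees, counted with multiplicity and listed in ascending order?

1, 1, 1, 2

Write f(t) = t⁵ - t.
Roots in Z/3Z: f(0) = 0 → root; f(1) = 0 → root; f(2) = 0 → root.
Linear factors from roots: (t), (t - 1), (t + 1).
Complete factorization: f(t) = (t)·(t + 1)·(t - 1)·(t² + 1).
Factor degrees with multiplicity: 1 + 1 + 1 + 2 = 5.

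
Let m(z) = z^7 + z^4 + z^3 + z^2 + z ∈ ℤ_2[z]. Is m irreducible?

Check for roots in ℤ_2: m(0) = 0 → root; m(1) = 1.
m(0) = 0, so (z) divides m(z); m is reducible.

No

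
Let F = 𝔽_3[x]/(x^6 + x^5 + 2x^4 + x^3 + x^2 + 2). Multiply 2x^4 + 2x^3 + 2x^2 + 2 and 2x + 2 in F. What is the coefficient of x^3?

Multiply in 𝔽_3[x]: (2x^4 + 2x^3 + 2x^2 + 2)·(2x + 2) = x^5 + 2x^4 + 2x^3 + x^2 + x + 1.
Reduced: x^5 + 2x^4 + 2x^3 + x^2 + x + 1.

2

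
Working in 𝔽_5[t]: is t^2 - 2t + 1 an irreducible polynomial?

No

Write f(t) = t^2 - 2t + 1.
Check for roots in 𝔽_5: f(0) = 1; f(1) = 0 → root; f(2) = 1; f(3) = 4; f(4) = 4.
f(1) = 0, so (t − 1) divides f(t); f is reducible.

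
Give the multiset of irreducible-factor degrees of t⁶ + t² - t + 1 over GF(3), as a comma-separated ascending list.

Write f(t) = t⁶ + t² - t + 1.
Roots in GF(3): f(0) = 1; f(1) = 2; f(2) = 1.
Complete factorization: f(t) = (t⁶ + t² - t + 1).
Factor degrees with multiplicity: 6 = 6.

6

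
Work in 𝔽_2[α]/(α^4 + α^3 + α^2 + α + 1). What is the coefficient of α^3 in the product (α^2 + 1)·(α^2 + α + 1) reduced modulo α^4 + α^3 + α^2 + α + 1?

0

Multiply in 𝔽_2[α]: (α^2 + 1)·(α^2 + α + 1) = α^4 + α^3 + α + 1.
Reduce using α^4 ≡ α^3 + α^2 + α + 1 (mod α^4 + α^3 + α^2 + α + 1).
Reduced: α^2.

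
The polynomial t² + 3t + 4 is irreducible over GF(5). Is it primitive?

Write f(t) = t² + 3t + 4.
|GF(5^2)^×| = 5^2 − 1 = 24. Prime factorization: 24 = 2^3·3.
f is primitive ⇔ t has order 24 in GF(5)[t]/(f), i.e. t^(24/q) ≠ 1 for each prime q | 24.
t^(12) mod f = 1
t^(8) mod f = 3t + 4.
Since t^(12) = 1, the order of t divides 12 < 24; not primitive.

No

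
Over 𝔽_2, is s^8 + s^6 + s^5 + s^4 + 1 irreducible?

Write g(s) = s^8 + s^6 + s^5 + s^4 + 1.
Check for roots in 𝔽_2: g(0) = 1; g(1) = 1.
No roots, so no linear factors.
Monic irreducibles of degree 2 over GF(2): s^2 + s + 1.
None of them divide g (all give nonzero remainder).
Monic irreducibles of degree 3 over GF(2): s^3 + s + 1, s^3 + s^2 + 1.
None of them divide g (all give nonzero remainder).
Monic irreducibles of degree 4 over GF(2): s^4 + s + 1, s^4 + s^3 + 1, s^4 + s^3 + s^2 + s + 1.
None of them divide g (all give nonzero remainder).
No irreducible factor of degree ≤ 4 exists, so g is irreducible over GF(2).

Yes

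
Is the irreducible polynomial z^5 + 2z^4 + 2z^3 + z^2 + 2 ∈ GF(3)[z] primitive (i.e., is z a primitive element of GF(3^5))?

Write f(z) = z^5 + 2z^4 + 2z^3 + z^2 + 2.
|GF(3^5)^×| = 3^5 − 1 = 242. Prime factorization: 242 = 2·11^2.
f is primitive ⇔ z has order 242 in GF(3)[z]/(f), i.e. z^(242/q) ≠ 1 for each prime q | 242.
z^(121) mod f = 1
z^(22) mod f = z^4 + z + 1.
Since z^(121) = 1, the order of z divides 121 < 242; not primitive.

No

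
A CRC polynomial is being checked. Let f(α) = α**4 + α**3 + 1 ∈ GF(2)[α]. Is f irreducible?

Check for roots in GF(2): f(0) = 1; f(1) = 1.
No roots, so no linear factors.
Monic irreducibles of degree 2 over GF(2): α**2 + α + 1.
None of them divide f (all give nonzero remainder).
No irreducible factor of degree ≤ 2 exists, so f is irreducible over GF(2).

Yes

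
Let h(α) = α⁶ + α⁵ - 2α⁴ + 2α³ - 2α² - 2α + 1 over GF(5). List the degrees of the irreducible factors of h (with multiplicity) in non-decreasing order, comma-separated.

Roots in GF(5): h(0) = 1; h(1) = 4; h(2) = 4; h(3) = 1; h(4) = 2.
Complete factorization: h(α) = (α⁶ + α⁵ - 2α⁴ + 2α³ - 2α² - 2α + 1).
Factor degrees with multiplicity: 6 = 6.

6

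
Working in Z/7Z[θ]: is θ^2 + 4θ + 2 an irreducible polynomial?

No

Write m(θ) = θ^2 + 4θ + 2.
Check for roots in Z/7Z: m(0) = 2; m(1) = 0 → root; m(2) = 0 → root; m(3) = 2; m(4) = 6; m(5) = 5; m(6) = 6.
m(1) = 0, so (θ − 1) divides m(θ); m is reducible.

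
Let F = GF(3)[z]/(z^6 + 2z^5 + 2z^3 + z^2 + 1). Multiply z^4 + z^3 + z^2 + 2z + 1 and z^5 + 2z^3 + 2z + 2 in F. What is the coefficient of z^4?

Multiply in GF(3)[z]: (z^4 + z^3 + z^2 + 2z + 1)·(z^5 + 2z^3 + 2z + 2) = z^9 + z^8 + z^6 + 2z^5 + 2z^4 + 2.
Reduce using z^6 ≡ z^5 + z^3 + 2z^2 + 2 (mod z^6 + 2z^5 + 2z^3 + z^2 + 1).
Reduced: z^5 + 2z^4 + z^3 + z + 1.

2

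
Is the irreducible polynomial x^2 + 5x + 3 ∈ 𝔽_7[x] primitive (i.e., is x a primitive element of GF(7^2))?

Yes

Write f(x) = x^2 + 5x + 3.
|GF(7^2)^×| = 7^2 − 1 = 48. Prime factorization: 48 = 2^4·3.
f is primitive ⇔ x has order 48 in GF(7)[x]/(f), i.e. x^(48/q) ≠ 1 for each prime q | 48.
x^(24) mod f = 6.
x^(16) mod f = 2.
None equal 1, so x has full order 48; f is primitive.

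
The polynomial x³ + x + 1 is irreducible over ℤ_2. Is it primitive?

Yes

Write f(x) = x³ + x + 1.
|GF(2^3)^×| = 2^3 − 1 = 7. Prime factorization: 7 = 7.
f is primitive ⇔ x has order 7 in GF(2)[x]/(f), i.e. x^(7/q) ≠ 1 for each prime q | 7.
x^(1) mod f = x.
None equal 1, so x has full order 7; f is primitive.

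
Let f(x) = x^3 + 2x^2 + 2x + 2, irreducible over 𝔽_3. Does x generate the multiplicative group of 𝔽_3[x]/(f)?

|GF(3^3)^×| = 3^3 − 1 = 26. Prime factorization: 26 = 2·13.
f is primitive ⇔ x has order 26 in GF(3)[x]/(f), i.e. x^(26/q) ≠ 1 for each prime q | 26.
x^(13) mod f = 1
x^(2) mod f = x^2.
Since x^(13) = 1, the order of x divides 13 < 26; not primitive.

No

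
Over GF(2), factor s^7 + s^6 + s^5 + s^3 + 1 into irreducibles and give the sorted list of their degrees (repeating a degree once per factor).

Write g(s) = s^7 + s^6 + s^5 + s^3 + 1.
Roots in GF(2): g(0) = 1; g(1) = 1.
Complete factorization: g(s) = (s^2 + s + 1)^2·(s^3 + s^2 + 1).
Factor degrees with multiplicity: 2 + 2 + 3 = 7.

2, 2, 3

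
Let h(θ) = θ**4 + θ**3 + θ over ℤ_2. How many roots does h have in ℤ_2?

Evaluate at each of the 2 elements of ℤ_2:
h(0) = 0 → root; h(1) = 1.
Roots: {0}.

1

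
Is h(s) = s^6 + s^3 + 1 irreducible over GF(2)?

Check for roots in GF(2): h(0) = 1; h(1) = 1.
No roots, so no linear factors.
Monic irreducibles of degree 2 over GF(2): s^2 + s + 1.
None of them divide h (all give nonzero remainder).
Monic irreducibles of degree 3 over GF(2): s^3 + s + 1, s^3 + s^2 + 1.
None of them divide h (all give nonzero remainder).
No irreducible factor of degree ≤ 3 exists, so h is irreducible over GF(2).

Yes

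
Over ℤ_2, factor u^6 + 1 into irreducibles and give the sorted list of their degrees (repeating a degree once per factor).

Write g(u) = u^6 + 1.
Roots in ℤ_2: g(0) = 1; g(1) = 0 → root.
Linear factors from roots: (u + 1).
Complete factorization: g(u) = (u + 1)^2·(u^2 + u + 1)^2.
Factor degrees with multiplicity: 1 + 1 + 2 + 2 = 6.

1, 1, 2, 2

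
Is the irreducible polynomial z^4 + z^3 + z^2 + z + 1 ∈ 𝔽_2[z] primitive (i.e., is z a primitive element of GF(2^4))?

Write f(z) = z^4 + z^3 + z^2 + z + 1.
|GF(2^4)^×| = 2^4 − 1 = 15. Prime factorization: 15 = 3·5.
f is primitive ⇔ z has order 15 in GF(2)[z]/(f), i.e. z^(15/q) ≠ 1 for each prime q | 15.
z^(5) mod f = 1
z^(3) mod f = z^3.
Since z^(5) = 1, the order of z divides 5 < 15; not primitive.

No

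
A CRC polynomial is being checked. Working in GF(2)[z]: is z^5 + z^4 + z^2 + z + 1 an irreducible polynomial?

Write f(z) = z^5 + z^4 + z^2 + z + 1.
Check for roots in GF(2): f(0) = 1; f(1) = 1.
No roots, so no linear factors.
Monic irreducibles of degree 2 over GF(2): z^2 + z + 1.
None of them divide f (all give nonzero remainder).
No irreducible factor of degree ≤ 2 exists, so f is irreducible over GF(2).

Yes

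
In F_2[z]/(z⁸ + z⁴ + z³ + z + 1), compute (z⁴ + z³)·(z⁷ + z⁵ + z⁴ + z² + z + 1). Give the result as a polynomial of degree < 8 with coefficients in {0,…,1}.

z^6 + z^3 + z

Multiply in F_2[z]: (z⁴ + z³)·(z⁷ + z⁵ + z⁴ + z² + z + 1) = z¹¹ + z¹⁰ + z⁹ + z⁷ + z⁶ + z³.
Reduce using z⁸ ≡ z⁴ + z³ + z + 1 (mod z⁸ + z⁴ + z³ + z + 1).
Reduced: z⁶ + z³ + z.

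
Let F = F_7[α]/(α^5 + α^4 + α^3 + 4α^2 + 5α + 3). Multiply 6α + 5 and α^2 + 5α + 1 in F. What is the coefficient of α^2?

Multiply in F_7[α]: (6α + 5)·(α^2 + 5α + 1) = 6α^3 + 3α + 5.
Reduced: 6α^3 + 3α + 5.

0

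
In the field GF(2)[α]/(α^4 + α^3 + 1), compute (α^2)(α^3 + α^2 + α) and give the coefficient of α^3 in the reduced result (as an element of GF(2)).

1

Multiply in GF(2)[α]: (α^2)·(α^3 + α^2 + α) = α^5 + α^4 + α^3.
Reduce using α^4 ≡ α^3 + 1 (mod α^4 + α^3 + 1).
Reduced: α^3 + α.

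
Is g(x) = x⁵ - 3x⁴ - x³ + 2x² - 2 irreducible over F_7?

Yes

Check for roots in F_7: g(0) = 5; g(1) = 4; g(2) = 3; g(3) = 3; g(4) = 5; g(5) = 4; g(6) = 4.
No roots, so no linear factors.
Degree-2 irreducible divisors: test the 21 monic irreducibles of degree 2 over GF(7).
None of them divide g (all give nonzero remainder).
No irreducible factor of degree ≤ 2 exists, so g is irreducible over GF(7).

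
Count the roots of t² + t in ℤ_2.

Write f(t) = t² + t.
Evaluate at each of the 2 elements of ℤ_2:
f(0) = 0 → root; f(1) = 0 → root.
Roots: {0, 1}.

2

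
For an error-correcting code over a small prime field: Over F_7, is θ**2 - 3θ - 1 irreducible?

Write m(θ) = θ**2 - 3θ - 1.
Check for roots in F_7: m(0) = 6; m(1) = 4; m(2) = 4; m(3) = 6; m(4) = 3; m(5) = 2; m(6) = 3.
No roots. A degree-2 polynomial over a field with no linear factor is irreducible.

Yes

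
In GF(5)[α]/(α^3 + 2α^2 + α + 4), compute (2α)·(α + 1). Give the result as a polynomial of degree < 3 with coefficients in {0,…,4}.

2α^2 + 2α

Multiply in GF(5)[α]: (2α)·(α + 1) = 2α^2 + 2α.
Reduced: 2α^2 + 2α.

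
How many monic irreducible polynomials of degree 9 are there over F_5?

217000

x^(5^9) − x is the product of all monic irreducibles of degree dividing 9; Möbius inversion gives N = (1/9) Σ μ(9/d)·5^d.
Divisors of 9: 1, 3, 9; μ(9/d) for each: 0, -1, 1.
Σ = − 5^3 + 5^9 = 1953000.
N = 1953000/9 = 217000.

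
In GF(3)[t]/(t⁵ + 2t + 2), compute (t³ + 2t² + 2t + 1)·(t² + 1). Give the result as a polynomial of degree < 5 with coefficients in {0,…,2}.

2t^4 + 2

Multiply in GF(3)[t]: (t³ + 2t² + 2t + 1)·(t² + 1) = t⁵ + 2t⁴ + 2t + 1.
Reduce using t⁵ ≡ t + 1 (mod t⁵ + 2t + 2).
Reduced: 2t⁴ + 2.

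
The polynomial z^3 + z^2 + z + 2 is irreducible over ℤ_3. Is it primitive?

Write f(z) = z^3 + z^2 + z + 2.
|GF(3^3)^×| = 3^3 − 1 = 26. Prime factorization: 26 = 2·13.
f is primitive ⇔ z has order 26 in GF(3)[z]/(f), i.e. z^(26/q) ≠ 1 for each prime q | 26.
z^(13) mod f = 1
z^(2) mod f = z^2.
Since z^(13) = 1, the order of z divides 13 < 26; not primitive.

No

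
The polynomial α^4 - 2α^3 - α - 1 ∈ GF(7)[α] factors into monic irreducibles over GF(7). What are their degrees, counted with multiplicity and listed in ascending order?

4

Write h(α) = α^4 - 2α^3 - α - 1.
Complete factorization: h(α) = (α^4 - 2α^3 - α - 1).
Factor degrees with multiplicity: 4 = 4.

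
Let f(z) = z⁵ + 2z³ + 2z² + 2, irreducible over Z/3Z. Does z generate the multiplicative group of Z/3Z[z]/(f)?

|GF(3^5)^×| = 3^5 − 1 = 242. Prime factorization: 242 = 2·11^2.
f is primitive ⇔ z has order 242 in GF(3)[z]/(f), i.e. z^(242/q) ≠ 1 for each prime q | 242.
z^(121) mod f = 1
z^(22) mod f = z² + z + 2.
Since z^(121) = 1, the order of z divides 121 < 242; not primitive.

No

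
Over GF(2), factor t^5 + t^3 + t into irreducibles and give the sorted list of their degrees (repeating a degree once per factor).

Write f(t) = t^5 + t^3 + t.
Roots in GF(2): f(0) = 0 → root; f(1) = 1.
Linear factors from roots: (t).
Complete factorization: f(t) = (t)·(t^2 + t + 1)^2.
Factor degrees with multiplicity: 1 + 2 + 2 = 5.

1, 2, 2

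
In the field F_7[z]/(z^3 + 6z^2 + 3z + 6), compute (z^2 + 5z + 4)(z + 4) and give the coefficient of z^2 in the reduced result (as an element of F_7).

Multiply in F_7[z]: (z^2 + 5z + 4)·(z + 4) = z^3 + 2z^2 + 3z + 2.
Reduce using z^3 ≡ z^2 + 4z + 1 (mod z^3 + 6z^2 + 3z + 6).
Reduced: 3z^2 + 3.

3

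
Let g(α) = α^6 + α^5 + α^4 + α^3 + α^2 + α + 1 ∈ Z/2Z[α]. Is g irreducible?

No

Check for roots in Z/2Z: g(0) = 1; g(1) = 1.
No roots, so no linear factors.
Monic irreducibles of degree 2 over GF(2): α^2 + α + 1.
None of them divide g (all give nonzero remainder).
Monic irreducibles of degree 3 over GF(2): α^3 + α + 1, α^3 + α^2 + 1.
α^3 + α + 1 divides g: g(α) = (α^3 + α + 1)·(α^3 + α^2 + 1).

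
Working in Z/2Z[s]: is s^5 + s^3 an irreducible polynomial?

Write g(s) = s^5 + s^3.
Check for roots in Z/2Z: g(0) = 0 → root; g(1) = 0 → root.
g(0) = 0, so (s) divides g(s); g is reducible.

No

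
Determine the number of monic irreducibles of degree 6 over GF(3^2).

88440

By the necklace-counting formula, N_9(6) = (1/6) Σ_{d|6} μ(6/d)·9^d.
Divisors of 6: 1, 2, 3, 6; μ(6/d) for each: 1, -1, -1, 1.
Σ = 9^1 − 9^2 − 9^3 + 9^6 = 530640.
N = 530640/6 = 88440.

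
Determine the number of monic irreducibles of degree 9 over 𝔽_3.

x^(3^9) − x is the product of all monic irreducibles of degree dividing 9; Möbius inversion gives N = (1/9) Σ μ(9/d)·3^d.
Divisors of 9: 1, 3, 9; μ(9/d) for each: 0, -1, 1.
Σ = − 3^3 + 3^9 = 19656.
N = 19656/9 = 2184.

2184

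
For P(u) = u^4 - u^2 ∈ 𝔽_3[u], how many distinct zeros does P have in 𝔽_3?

Evaluate at each of the 3 elements of 𝔽_3:
P(0) = 0 → root; P(1) = 0 → root; P(2) = 0 → root.
Roots: {0, 1, 2}.

3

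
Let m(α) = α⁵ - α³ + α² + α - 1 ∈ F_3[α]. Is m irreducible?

Check for roots in F_3: m(0) = 2; m(1) = 1; m(2) = 2.
No roots, so no linear factors.
Monic irreducibles of degree 2 over GF(3): α² + 1, α² + α - 1, α² - α - 1.
None of them divide m (all give nonzero remainder).
No irreducible factor of degree ≤ 2 exists, so m is irreducible over GF(3).

Yes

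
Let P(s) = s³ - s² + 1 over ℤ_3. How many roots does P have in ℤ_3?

0

Evaluate at each of the 3 elements of ℤ_3:
P(0) = 1; P(1) = 1; P(2) = 2.
No element is a root.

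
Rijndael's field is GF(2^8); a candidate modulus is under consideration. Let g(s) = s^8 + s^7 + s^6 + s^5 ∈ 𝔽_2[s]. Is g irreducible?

Check for roots in 𝔽_2: g(0) = 0 → root; g(1) = 0 → root.
g(0) = 0, so (s) divides g(s); g is reducible.

No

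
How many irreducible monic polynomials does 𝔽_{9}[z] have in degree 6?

88440

Gauss's count: N_{9}(6) = (1/6) Σ_{d|6} μ(6/d)·9^d.
Divisors of 6: 1, 2, 3, 6; μ(6/d) for each: 1, -1, -1, 1.
Σ = 9^1 − 9^2 − 9^3 + 9^6 = 530640.
N = 530640/6 = 88440.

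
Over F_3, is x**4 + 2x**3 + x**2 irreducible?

No

Write f(x) = x**4 + 2x**3 + x**2.
Check for roots in F_3: f(0) = 0 → root; f(1) = 1; f(2) = 0 → root.
f(0) = 0, so (x) divides f(x); f is reducible.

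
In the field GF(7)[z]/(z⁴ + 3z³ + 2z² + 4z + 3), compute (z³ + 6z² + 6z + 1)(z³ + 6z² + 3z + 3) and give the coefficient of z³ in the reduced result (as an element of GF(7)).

Multiply in GF(7)[z]: (z³ + 6z² + 6z + 1)·(z³ + 6z² + 3z + 3) = z⁶ + 5z⁵ + 3z⁴ + 2z³ + 3.
Reduce using z⁴ ≡ 4z³ + 5z² + 3z + 4 (mod z⁴ + 3z³ + 2z² + 4z + 3).
Reduced: 2z³ + 6z² + 4.

2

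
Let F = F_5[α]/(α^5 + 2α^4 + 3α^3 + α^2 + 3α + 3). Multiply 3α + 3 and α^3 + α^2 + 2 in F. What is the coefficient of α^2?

3

Multiply in F_5[α]: (3α + 3)·(α^3 + α^2 + 2) = 3α^4 + α^3 + 3α^2 + α + 1.
Reduced: 3α^4 + α^3 + 3α^2 + α + 1.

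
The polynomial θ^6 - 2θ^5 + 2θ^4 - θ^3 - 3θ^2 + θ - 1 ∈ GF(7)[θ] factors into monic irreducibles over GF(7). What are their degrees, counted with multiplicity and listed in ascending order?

Write f(θ) = θ^6 - 2θ^5 + 2θ^4 - θ^3 - 3θ^2 + θ - 1.
Complete factorization: f(θ) = (θ^3 - 3θ + 1)·(θ^3 - 2θ^2 - 2θ - 1).
Factor degrees with multiplicity: 3 + 3 = 6.

3, 3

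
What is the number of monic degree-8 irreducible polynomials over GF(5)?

48750

By the necklace-counting formula, N_5(8) = (1/8) Σ_{d|8} μ(8/d)·5^d.
Divisors of 8: 1, 2, 4, 8; μ(8/d) for each: 0, 0, -1, 1.
Σ = − 5^4 + 5^8 = 390000.
N = 390000/8 = 48750.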